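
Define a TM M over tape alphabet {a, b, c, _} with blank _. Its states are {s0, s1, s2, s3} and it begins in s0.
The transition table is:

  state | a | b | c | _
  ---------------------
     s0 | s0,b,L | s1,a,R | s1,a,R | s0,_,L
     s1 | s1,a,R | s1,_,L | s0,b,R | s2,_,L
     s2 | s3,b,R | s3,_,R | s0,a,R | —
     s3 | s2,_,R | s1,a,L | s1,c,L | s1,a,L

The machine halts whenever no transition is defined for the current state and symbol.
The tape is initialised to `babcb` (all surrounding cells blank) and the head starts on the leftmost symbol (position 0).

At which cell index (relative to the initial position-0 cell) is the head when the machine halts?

-2

state=s0 head=0 tape=__[b]abcb   (s0,b)→(s1,a,R)
state=s1 head=1 tape=__a[a]bcb   (s1,a)→(s1,a,R)
state=s1 head=2 tape=__aa[b]cb   (s1,b)→(s1,_,L)
state=s1 head=1 tape=__a[a]_cb   (s1,a)→(s1,a,R)
state=s1 head=2 tape=__aa[_]cb   (s1,_)→(s2,_,L)
state=s2 head=1 tape=__a[a]_cb   (s2,a)→(s3,b,R)
state=s3 head=2 tape=__ab[_]cb   (s3,_)→(s1,a,L)
state=s1 head=1 tape=__a[b]acb   (s1,b)→(s1,_,L)
state=s1 head=0 tape=__[a]_acb   (s1,a)→(s1,a,R)
state=s1 head=1 tape=__a[_]acb   (s1,_)→(s2,_,L)
state=s2 head=0 tape=__[a]_acb   (s2,a)→(s3,b,R)
state=s3 head=1 tape=__b[_]acb   (s3,_)→(s1,a,L)
state=s1 head=0 tape=__[b]aacb   (s1,b)→(s1,_,L)
state=s1 head=-1 tape=_[_]_aacb   (s1,_)→(s2,_,L)
state=s2 head=-2 tape=[_]__aacb
At halt the head is at cell -2.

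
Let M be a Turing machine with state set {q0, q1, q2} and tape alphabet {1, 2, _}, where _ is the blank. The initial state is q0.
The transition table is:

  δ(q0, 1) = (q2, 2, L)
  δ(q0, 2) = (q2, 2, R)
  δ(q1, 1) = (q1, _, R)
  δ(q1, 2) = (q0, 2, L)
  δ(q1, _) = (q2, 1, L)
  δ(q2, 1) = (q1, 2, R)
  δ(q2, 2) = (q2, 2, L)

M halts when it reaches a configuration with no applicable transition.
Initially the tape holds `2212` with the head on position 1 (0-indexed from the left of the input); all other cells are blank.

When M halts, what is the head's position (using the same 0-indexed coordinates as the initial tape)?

state=q0 head=1 tape=_2[2]12   (q0,2)→(q2,2,R)
state=q2 head=2 tape=_22[1]2   (q2,1)→(q1,2,R)
state=q1 head=3 tape=_222[2]   (q1,2)→(q0,2,L)
state=q0 head=2 tape=_22[2]2   (q0,2)→(q2,2,R)
state=q2 head=3 tape=_222[2]   (q2,2)→(q2,2,L)
state=q2 head=2 tape=_22[2]2   (q2,2)→(q2,2,L)
state=q2 head=1 tape=_2[2]22   (q2,2)→(q2,2,L)
state=q2 head=0 tape=_[2]222   (q2,2)→(q2,2,L)
state=q2 head=-1 tape=[_]2222
At halt the head is at cell -1.

-1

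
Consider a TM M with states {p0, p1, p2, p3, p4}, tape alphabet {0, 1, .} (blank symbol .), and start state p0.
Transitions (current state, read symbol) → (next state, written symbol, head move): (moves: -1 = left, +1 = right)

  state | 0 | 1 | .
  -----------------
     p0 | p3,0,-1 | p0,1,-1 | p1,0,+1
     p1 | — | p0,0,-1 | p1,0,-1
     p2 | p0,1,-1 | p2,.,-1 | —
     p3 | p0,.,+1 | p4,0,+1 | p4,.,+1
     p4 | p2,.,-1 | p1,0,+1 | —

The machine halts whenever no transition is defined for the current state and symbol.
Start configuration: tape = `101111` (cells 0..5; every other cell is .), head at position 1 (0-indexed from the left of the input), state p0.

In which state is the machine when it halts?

state=p0 head=1 tape=..1[0]1111   (p0,0)→(p3,0,-1)
state=p3 head=0 tape=..[1]01111   (p3,1)→(p4,0,+1)
state=p4 head=1 tape=..0[0]1111   (p4,0)→(p2,.,-1)
state=p2 head=0 tape=..[0].1111   (p2,0)→(p0,1,-1)
state=p0 head=-1 tape=.[.]1.1111   (p0,.)→(p1,0,+1)
state=p1 head=0 tape=.0[1].1111   (p1,1)→(p0,0,-1)
state=p0 head=-1 tape=.[0]0.1111   (p0,0)→(p3,0,-1)
state=p3 head=-2 tape=[.]00.1111   (p3,.)→(p4,.,+1)
state=p4 head=-1 tape=.[0]0.1111   (p4,0)→(p2,.,-1)
state=p2 head=-2 tape=[.].0.1111
No transition is defined for (p2, .); M halts in state p2.

p2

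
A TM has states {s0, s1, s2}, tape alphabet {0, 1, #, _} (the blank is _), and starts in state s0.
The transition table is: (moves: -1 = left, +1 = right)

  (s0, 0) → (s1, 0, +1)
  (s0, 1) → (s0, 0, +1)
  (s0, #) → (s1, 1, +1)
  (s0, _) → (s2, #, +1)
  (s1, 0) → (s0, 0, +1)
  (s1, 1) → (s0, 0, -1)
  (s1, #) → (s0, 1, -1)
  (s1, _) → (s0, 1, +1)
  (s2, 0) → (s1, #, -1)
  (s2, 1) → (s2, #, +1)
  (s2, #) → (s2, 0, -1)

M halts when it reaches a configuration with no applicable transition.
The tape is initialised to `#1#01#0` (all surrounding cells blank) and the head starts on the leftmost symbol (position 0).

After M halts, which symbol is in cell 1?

state=s0 head=0 tape=[#]1#01#0__   (s0,#)→(s1,1,+1)
state=s1 head=1 tape=1[1]#01#0__   (s1,1)→(s0,0,-1)
state=s0 head=0 tape=[1]0#01#0__   (s0,1)→(s0,0,+1)
state=s0 head=1 tape=0[0]#01#0__   (s0,0)→(s1,0,+1)
state=s1 head=2 tape=00[#]01#0__   (s1,#)→(s0,1,-1)
state=s0 head=1 tape=0[0]101#0__   (s0,0)→(s1,0,+1)
state=s1 head=2 tape=00[1]01#0__   (s1,1)→(s0,0,-1)
state=s0 head=1 tape=0[0]001#0__   (s0,0)→(s1,0,+1)
state=s1 head=2 tape=00[0]01#0__   (s1,0)→(s0,0,+1)
state=s0 head=3 tape=000[0]1#0__   (s0,0)→(s1,0,+1)
state=s1 head=4 tape=0000[1]#0__   (s1,1)→(s0,0,-1)
state=s0 head=3 tape=000[0]0#0__   (s0,0)→(s1,0,+1)
state=s1 head=4 tape=0000[0]#0__   (s1,0)→(s0,0,+1)
state=s0 head=5 tape=00000[#]0__   (s0,#)→(s1,1,+1)
state=s1 head=6 tape=000001[0]__   (s1,0)→(s0,0,+1)
state=s0 head=7 tape=0000010[_]_   (s0,_)→(s2,#,+1)
state=s2 head=8 tape=0000010#[_]
Cell 1 holds 0 when M halts.

0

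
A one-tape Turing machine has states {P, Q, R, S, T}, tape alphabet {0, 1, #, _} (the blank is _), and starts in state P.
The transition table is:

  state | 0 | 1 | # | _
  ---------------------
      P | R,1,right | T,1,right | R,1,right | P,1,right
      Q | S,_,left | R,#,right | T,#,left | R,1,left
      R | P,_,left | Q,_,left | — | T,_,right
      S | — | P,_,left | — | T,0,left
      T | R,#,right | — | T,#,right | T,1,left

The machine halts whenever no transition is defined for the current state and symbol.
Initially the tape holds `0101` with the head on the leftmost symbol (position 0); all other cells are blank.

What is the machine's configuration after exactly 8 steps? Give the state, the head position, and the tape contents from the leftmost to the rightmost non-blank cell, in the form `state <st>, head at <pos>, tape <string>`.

state T, head at 0, tape #1#

state=P head=0 tape=[0]101   (P,0)→(R,1,right)
state=R head=1 tape=1[1]01   (R,1)→(Q,_,left)
state=Q head=0 tape=[1]_01   (Q,1)→(R,#,right)
state=R head=1 tape=#[_]01   (R,_)→(T,_,right)
state=T head=2 tape=#_[0]1   (T,0)→(R,#,right)
state=R head=3 tape=#_#[1]   (R,1)→(Q,_,left)
state=Q head=2 tape=#_[#]_   (Q,#)→(T,#,left)
state=T head=1 tape=#[_]#_   (T,_)→(T,1,left)
state=T head=0 tape=[#]1#_
After 8 steps: state T, head at 0, tape #1#.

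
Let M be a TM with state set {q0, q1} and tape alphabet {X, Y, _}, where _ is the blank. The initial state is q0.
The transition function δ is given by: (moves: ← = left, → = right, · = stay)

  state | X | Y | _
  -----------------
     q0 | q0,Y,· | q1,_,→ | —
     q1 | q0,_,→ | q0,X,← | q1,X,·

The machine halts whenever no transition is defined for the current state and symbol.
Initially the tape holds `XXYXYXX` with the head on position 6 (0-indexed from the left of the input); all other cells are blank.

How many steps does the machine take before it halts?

4

state=q0 head=6 tape=XXYXYX[X]__   (q0,X)→(q0,Y,·)
state=q0 head=6 tape=XXYXYX[Y]__   (q0,Y)→(q1,_,→)
state=q1 head=7 tape=XXYXYX_[_]_   (q1,_)→(q1,X,·)
state=q1 head=7 tape=XXYXYX_[X]_   (q1,X)→(q0,_,→)
state=q0 head=8 tape=XXYXYX__[_]
M halts after 4 transitions.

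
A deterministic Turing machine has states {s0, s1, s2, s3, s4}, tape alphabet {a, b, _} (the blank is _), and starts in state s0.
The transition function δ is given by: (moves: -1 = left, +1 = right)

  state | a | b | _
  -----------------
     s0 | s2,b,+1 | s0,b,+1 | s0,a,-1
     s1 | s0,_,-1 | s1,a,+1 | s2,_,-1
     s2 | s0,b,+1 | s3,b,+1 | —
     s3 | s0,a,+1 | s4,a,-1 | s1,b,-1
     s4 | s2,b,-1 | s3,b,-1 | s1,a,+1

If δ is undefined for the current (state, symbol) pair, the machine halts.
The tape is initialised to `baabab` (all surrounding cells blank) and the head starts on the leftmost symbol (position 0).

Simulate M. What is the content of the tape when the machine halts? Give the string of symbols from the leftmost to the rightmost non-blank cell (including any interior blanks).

bbbbbabb

s0 | [b]aabab___   read b → write b, move +1, go to s0
s0 | b[a]abab___   read a → write b, move +1, go to s2
s2 | bb[a]bab___   read a → write b, move +1, go to s0
s0 | bbb[b]ab___   read b → write b, move +1, go to s0
s0 | bbbb[a]b___   read a → write b, move +1, go to s2
s2 | bbbbb[b]___   read b → write b, move +1, go to s3
s3 | bbbbbb[_]__   read _ → write b, move -1, go to s1
s1 | bbbbb[b]b__   read b → write a, move +1, go to s1
s1 | bbbbba[b]__   read b → write a, move +1, go to s1
s1 | bbbbbaa[_]_   read _ → write _, move -1, go to s2
s2 | bbbbba[a]__   read a → write b, move +1, go to s0
s0 | bbbbbab[_]_   read _ → write a, move -1, go to s0
s0 | bbbbba[b]a_   read b → write b, move +1, go to s0
s0 | bbbbbab[a]_   read a → write b, move +1, go to s2
s2 | bbbbbabb[_]
The non-blank tape span at halt is bbbbbabb.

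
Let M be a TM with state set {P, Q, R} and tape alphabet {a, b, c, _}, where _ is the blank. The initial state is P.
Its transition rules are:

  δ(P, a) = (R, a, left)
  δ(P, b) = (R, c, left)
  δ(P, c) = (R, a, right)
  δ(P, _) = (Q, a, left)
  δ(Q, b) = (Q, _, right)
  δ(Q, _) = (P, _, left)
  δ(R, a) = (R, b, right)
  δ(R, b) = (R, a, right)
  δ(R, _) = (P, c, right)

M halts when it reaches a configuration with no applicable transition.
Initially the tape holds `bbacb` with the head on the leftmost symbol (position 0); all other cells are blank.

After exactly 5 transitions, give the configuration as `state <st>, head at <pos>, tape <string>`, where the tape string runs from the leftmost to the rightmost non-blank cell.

state R, head at 3, tape caabcb

P | _[b]bacb   read b → write c, move left, go to R
R | [_]cbacb   read _ → write c, move right, go to P
P | c[c]bacb   read c → write a, move right, go to R
R | ca[b]acb   read b → write a, move right, go to R
R | caa[a]cb   read a → write b, move right, go to R
R | caab[c]b
After 5 steps: state R, head at 3, tape caabcb.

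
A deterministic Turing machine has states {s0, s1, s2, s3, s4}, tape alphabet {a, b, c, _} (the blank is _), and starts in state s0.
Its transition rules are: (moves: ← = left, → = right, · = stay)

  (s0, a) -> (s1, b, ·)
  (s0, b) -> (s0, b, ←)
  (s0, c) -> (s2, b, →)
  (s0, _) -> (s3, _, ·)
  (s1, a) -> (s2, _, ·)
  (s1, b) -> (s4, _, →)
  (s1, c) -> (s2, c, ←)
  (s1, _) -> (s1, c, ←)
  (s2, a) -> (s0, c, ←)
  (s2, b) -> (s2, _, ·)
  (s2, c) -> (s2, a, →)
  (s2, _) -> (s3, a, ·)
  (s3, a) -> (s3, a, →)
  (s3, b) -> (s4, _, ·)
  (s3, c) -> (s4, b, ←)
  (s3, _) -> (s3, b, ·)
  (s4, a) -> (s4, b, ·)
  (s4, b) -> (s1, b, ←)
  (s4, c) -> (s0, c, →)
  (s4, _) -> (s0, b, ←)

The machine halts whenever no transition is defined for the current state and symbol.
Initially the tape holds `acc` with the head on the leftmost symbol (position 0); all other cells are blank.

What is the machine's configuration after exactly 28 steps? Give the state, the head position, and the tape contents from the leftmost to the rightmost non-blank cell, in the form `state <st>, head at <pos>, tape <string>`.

state=s0 head=0 tape=[a]cc___   (s0,a)→(s1,b,·)
state=s1 head=0 tape=[b]cc___   (s1,b)→(s4,_,→)
state=s4 head=1 tape=_[c]c___   (s4,c)→(s0,c,→)
state=s0 head=2 tape=_c[c]___   (s0,c)→(s2,b,→)
state=s2 head=3 tape=_cb[_]__   (s2,_)→(s3,a,·)
state=s3 head=3 tape=_cb[a]__   (s3,a)→(s3,a,→)
state=s3 head=4 tape=_cba[_]_   (s3,_)→(s3,b,·)
state=s3 head=4 tape=_cba[b]_   (s3,b)→(s4,_,·)
state=s4 head=4 tape=_cba[_]_   (s4,_)→(s0,b,←)
state=s0 head=3 tape=_cb[a]b_   (s0,a)→(s1,b,·)
state=s1 head=3 tape=_cb[b]b_   (s1,b)→(s4,_,→)
state=s4 head=4 tape=_cb_[b]_   (s4,b)→(s1,b,←)
state=s1 head=3 tape=_cb[_]b_   (s1,_)→(s1,c,←)
state=s1 head=2 tape=_c[b]cb_   (s1,b)→(s4,_,→)
state=s4 head=3 tape=_c_[c]b_   (s4,c)→(s0,c,→)
state=s0 head=4 tape=_c_c[b]_   (s0,b)→(s0,b,←)
state=s0 head=3 tape=_c_[c]b_   (s0,c)→(s2,b,→)
state=s2 head=4 tape=_c_b[b]_   (s2,b)→(s2,_,·)
state=s2 head=4 tape=_c_b[_]_   (s2,_)→(s3,a,·)
state=s3 head=4 tape=_c_b[a]_   (s3,a)→(s3,a,→)
state=s3 head=5 tape=_c_ba[_]   (s3,_)→(s3,b,·)
state=s3 head=5 tape=_c_ba[b]   (s3,b)→(s4,_,·)
state=s4 head=5 tape=_c_ba[_]   (s4,_)→(s0,b,←)
state=s0 head=4 tape=_c_b[a]b   (s0,a)→(s1,b,·)
state=s1 head=4 tape=_c_b[b]b   (s1,b)→(s4,_,→)
state=s4 head=5 tape=_c_b_[b]   (s4,b)→(s1,b,←)
state=s1 head=4 tape=_c_b[_]b   (s1,_)→(s1,c,←)
state=s1 head=3 tape=_c_[b]cb   (s1,b)→(s4,_,→)
state=s4 head=4 tape=_c__[c]b
After 28 steps: state s4, head at 4, tape c__cb.

state s4, head at 4, tape c__cb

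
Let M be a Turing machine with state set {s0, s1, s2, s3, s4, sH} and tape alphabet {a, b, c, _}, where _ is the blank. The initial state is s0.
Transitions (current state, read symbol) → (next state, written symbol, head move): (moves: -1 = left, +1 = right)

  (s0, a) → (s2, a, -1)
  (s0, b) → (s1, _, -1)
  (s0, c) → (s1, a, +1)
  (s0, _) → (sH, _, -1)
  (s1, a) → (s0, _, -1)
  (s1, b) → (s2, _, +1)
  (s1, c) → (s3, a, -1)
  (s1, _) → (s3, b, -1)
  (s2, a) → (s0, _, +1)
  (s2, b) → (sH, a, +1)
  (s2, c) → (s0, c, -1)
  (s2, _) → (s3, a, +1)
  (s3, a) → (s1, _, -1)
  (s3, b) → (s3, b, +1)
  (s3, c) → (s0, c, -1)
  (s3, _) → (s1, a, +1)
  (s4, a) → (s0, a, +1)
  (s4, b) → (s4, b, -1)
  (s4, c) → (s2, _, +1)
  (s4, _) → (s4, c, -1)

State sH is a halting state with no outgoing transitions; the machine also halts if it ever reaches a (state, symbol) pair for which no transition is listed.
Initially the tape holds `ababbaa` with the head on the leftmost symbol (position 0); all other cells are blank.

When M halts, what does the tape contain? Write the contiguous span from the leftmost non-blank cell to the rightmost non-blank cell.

babbaa

s0 | ___[a]babbaa   read a → write a, move -1, go to s2
s2 | __[_]ababbaa   read _ → write a, move +1, go to s3
s3 | __a[a]babbaa   read a → write _, move -1, go to s1
s1 | __[a]_babbaa   read a → write _, move -1, go to s0
s0 | _[_]__babbaa   read _ → write _, move -1, go to sH
sH | [_]___babbaa
The non-blank tape span at halt is babbaa.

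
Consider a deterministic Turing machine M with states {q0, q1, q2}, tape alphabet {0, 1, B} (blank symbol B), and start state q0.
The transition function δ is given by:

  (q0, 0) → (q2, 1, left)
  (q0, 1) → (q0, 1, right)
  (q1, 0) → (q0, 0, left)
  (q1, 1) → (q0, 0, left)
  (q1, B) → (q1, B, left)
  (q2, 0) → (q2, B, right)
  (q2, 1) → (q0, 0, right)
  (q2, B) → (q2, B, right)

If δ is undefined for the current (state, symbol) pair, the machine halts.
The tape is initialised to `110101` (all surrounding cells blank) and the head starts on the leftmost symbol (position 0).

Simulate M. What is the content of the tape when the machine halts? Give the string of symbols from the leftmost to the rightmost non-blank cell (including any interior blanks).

101011

q0 | [1]10101B   read 1 → write 1, move right, go to q0
q0 | 1[1]0101B   read 1 → write 1, move right, go to q0
q0 | 11[0]101B   read 0 → write 1, move left, go to q2
q2 | 1[1]1101B   read 1 → write 0, move right, go to q0
q0 | 10[1]101B   read 1 → write 1, move right, go to q0
q0 | 101[1]01B   read 1 → write 1, move right, go to q0
q0 | 1011[0]1B   read 0 → write 1, move left, go to q2
q2 | 101[1]11B   read 1 → write 0, move right, go to q0
q0 | 1010[1]1B   read 1 → write 1, move right, go to q0
q0 | 10101[1]B   read 1 → write 1, move right, go to q0
q0 | 101011[B]
The non-blank tape span at halt is 101011.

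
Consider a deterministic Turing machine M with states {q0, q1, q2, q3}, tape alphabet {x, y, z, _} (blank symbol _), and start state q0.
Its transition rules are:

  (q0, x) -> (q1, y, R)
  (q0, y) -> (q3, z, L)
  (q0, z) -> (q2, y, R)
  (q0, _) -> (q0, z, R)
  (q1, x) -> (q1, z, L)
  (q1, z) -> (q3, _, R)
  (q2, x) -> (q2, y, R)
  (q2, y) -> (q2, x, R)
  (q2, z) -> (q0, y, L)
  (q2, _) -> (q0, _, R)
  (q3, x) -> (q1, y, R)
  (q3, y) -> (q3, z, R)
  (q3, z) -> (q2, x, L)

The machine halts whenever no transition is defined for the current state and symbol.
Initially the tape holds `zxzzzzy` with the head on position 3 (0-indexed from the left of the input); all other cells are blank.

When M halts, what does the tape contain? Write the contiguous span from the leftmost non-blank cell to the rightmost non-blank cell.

q0 | zxz[z]zzy   read z → write y, move R, go to q2
q2 | zxzy[z]zy   read z → write y, move L, go to q0
q0 | zxz[y]yzy   read y → write z, move L, go to q3
q3 | zx[z]zyzy   read z → write x, move L, go to q2
q2 | z[x]xzyzy   read x → write y, move R, go to q2
q2 | zy[x]zyzy   read x → write y, move R, go to q2
q2 | zyy[z]yzy   read z → write y, move L, go to q0
q0 | zy[y]yyzy   read y → write z, move L, go to q3
q3 | z[y]zyyzy   read y → write z, move R, go to q3
q3 | zz[z]yyzy   read z → write x, move L, go to q2
q2 | z[z]xyyzy   read z → write y, move L, go to q0
q0 | [z]yxyyzy   read z → write y, move R, go to q2
q2 | y[y]xyyzy   read y → write x, move R, go to q2
q2 | yx[x]yyzy   read x → write y, move R, go to q2
q2 | yxy[y]yzy   read y → write x, move R, go to q2
q2 | yxyx[y]zy   read y → write x, move R, go to q2
q2 | yxyxx[z]y   read z → write y, move L, go to q0
q0 | yxyx[x]yy   read x → write y, move R, go to q1
q1 | yxyxy[y]y
The non-blank tape span at halt is yxyxyyy.

yxyxyyy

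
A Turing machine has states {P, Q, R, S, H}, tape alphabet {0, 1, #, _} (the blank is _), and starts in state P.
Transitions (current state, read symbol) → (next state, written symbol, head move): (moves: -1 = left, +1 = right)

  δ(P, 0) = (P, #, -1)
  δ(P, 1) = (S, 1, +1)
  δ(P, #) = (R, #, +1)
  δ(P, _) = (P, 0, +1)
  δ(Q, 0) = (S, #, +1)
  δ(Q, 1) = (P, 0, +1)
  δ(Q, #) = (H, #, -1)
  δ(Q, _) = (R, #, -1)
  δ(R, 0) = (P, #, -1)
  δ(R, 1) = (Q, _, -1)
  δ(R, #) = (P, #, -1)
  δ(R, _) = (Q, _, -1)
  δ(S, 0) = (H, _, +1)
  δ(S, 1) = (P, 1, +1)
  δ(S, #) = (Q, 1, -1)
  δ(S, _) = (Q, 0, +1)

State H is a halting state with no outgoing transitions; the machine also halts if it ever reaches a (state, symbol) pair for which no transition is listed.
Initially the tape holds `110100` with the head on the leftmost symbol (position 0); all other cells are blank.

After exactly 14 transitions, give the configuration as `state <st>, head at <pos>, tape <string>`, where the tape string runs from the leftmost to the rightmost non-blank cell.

state H, head at 6, tape 10101

P | [1]10100_   read 1 → write 1, move +1, go to S
S | 1[1]0100_   read 1 → write 1, move +1, go to P
P | 11[0]100_   read 0 → write #, move -1, go to P
P | 1[1]#100_   read 1 → write 1, move +1, go to S
S | 11[#]100_   read # → write 1, move -1, go to Q
Q | 1[1]1100_   read 1 → write 0, move +1, go to P
P | 10[1]100_   read 1 → write 1, move +1, go to S
S | 101[1]00_   read 1 → write 1, move +1, go to P
P | 1011[0]0_   read 0 → write #, move -1, go to P
P | 101[1]#0_   read 1 → write 1, move +1, go to S
S | 1011[#]0_   read # → write 1, move -1, go to Q
Q | 101[1]10_   read 1 → write 0, move +1, go to P
P | 1010[1]0_   read 1 → write 1, move +1, go to S
S | 10101[0]_   read 0 → write _, move +1, go to H
H | 10101_[_]
After 14 steps: state H, head at 6, tape 10101.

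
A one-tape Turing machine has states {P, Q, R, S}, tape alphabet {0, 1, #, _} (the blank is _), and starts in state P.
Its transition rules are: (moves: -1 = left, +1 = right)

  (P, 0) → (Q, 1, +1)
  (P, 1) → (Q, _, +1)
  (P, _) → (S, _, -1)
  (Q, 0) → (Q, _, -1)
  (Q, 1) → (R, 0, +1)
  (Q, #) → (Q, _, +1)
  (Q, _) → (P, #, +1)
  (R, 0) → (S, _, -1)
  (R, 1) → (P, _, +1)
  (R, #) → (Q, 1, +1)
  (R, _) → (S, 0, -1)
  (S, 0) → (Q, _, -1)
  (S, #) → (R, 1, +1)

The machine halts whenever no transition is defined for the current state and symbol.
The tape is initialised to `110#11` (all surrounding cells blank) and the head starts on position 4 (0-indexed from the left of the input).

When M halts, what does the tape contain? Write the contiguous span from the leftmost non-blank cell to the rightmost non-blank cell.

110#100

P | 110#[1]1_   read 1 → write _, move +1, go to Q
Q | 110#_[1]_   read 1 → write 0, move +1, go to R
R | 110#_0[_]   read _ → write 0, move -1, go to S
S | 110#_[0]0   read 0 → write _, move -1, go to Q
Q | 110#[_]_0   read _ → write #, move +1, go to P
P | 110##[_]0   read _ → write _, move -1, go to S
S | 110#[#]_0   read # → write 1, move +1, go to R
R | 110#1[_]0   read _ → write 0, move -1, go to S
S | 110#[1]00
The non-blank tape span at halt is 110#100.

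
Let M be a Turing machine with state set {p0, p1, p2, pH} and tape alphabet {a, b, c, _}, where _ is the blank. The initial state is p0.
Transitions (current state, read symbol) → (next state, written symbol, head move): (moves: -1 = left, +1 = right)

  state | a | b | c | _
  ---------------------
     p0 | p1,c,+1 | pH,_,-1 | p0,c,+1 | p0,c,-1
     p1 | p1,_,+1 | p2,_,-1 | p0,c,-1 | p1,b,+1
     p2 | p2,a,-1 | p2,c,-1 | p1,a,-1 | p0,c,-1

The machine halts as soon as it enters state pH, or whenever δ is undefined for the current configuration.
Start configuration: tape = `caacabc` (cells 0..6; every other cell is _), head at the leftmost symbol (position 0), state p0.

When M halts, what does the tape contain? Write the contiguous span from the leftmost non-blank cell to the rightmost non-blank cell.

ccccc_c

p0 | [c]aacabc   read c → write c, move +1, go to p0
p0 | c[a]acabc   read a → write c, move +1, go to p1
p1 | cc[a]cabc   read a → write _, move +1, go to p1
p1 | cc_[c]abc   read c → write c, move -1, go to p0
p0 | cc[_]cabc   read _ → write c, move -1, go to p0
p0 | c[c]ccabc   read c → write c, move +1, go to p0
p0 | cc[c]cabc   read c → write c, move +1, go to p0
p0 | ccc[c]abc   read c → write c, move +1, go to p0
p0 | cccc[a]bc   read a → write c, move +1, go to p1
p1 | ccccc[b]c   read b → write _, move -1, go to p2
p2 | cccc[c]_c   read c → write a, move -1, go to p1
p1 | ccc[c]a_c   read c → write c, move -1, go to p0
p0 | cc[c]ca_c   read c → write c, move +1, go to p0
p0 | ccc[c]a_c   read c → write c, move +1, go to p0
p0 | cccc[a]_c   read a → write c, move +1, go to p1
p1 | ccccc[_]c   read _ → write b, move +1, go to p1
p1 | cccccb[c]   read c → write c, move -1, go to p0
p0 | ccccc[b]c   read b → write _, move -1, go to pH
pH | cccc[c]_c
The non-blank tape span at halt is ccccc_c.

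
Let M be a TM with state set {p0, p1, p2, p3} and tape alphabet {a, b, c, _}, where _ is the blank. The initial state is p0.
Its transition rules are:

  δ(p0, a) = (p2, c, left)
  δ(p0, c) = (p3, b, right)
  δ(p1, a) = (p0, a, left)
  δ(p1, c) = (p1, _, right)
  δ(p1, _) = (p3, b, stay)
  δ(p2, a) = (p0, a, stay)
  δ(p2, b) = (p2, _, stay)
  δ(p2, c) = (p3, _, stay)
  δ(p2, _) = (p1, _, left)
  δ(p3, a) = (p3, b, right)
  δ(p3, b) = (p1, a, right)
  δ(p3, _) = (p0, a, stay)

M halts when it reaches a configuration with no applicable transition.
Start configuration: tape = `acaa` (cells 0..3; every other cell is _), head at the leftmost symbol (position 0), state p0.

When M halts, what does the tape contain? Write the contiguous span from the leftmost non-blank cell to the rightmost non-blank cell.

aa__aa

state=p0 head=0 tape=__[a]caa   (p0,a)→(p2,c,left)
state=p2 head=-1 tape=_[_]ccaa   (p2,_)→(p1,_,left)
state=p1 head=-2 tape=[_]_ccaa   (p1,_)→(p3,b,stay)
state=p3 head=-2 tape=[b]_ccaa   (p3,b)→(p1,a,right)
state=p1 head=-1 tape=a[_]ccaa   (p1,_)→(p3,b,stay)
state=p3 head=-1 tape=a[b]ccaa   (p3,b)→(p1,a,right)
state=p1 head=0 tape=aa[c]caa   (p1,c)→(p1,_,right)
state=p1 head=1 tape=aa_[c]aa   (p1,c)→(p1,_,right)
state=p1 head=2 tape=aa__[a]a   (p1,a)→(p0,a,left)
state=p0 head=1 tape=aa_[_]aa
The non-blank tape span at halt is aa__aa.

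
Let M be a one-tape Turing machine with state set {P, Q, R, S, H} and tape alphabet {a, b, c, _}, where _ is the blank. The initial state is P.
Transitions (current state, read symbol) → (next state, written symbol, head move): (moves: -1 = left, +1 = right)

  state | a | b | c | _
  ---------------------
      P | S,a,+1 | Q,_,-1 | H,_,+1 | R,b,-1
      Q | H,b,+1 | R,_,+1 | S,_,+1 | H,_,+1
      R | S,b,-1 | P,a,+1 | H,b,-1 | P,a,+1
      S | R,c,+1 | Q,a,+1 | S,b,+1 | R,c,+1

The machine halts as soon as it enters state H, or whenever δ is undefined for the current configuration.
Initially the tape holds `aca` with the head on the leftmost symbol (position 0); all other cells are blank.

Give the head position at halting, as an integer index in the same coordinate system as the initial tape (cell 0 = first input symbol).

state=P head=0 tape=[a]ca____   (P,a)→(S,a,+1)
state=S head=1 tape=a[c]a____   (S,c)→(S,b,+1)
state=S head=2 tape=ab[a]____   (S,a)→(R,c,+1)
state=R head=3 tape=abc[_]___   (R,_)→(P,a,+1)
state=P head=4 tape=abca[_]__   (P,_)→(R,b,-1)
state=R head=3 tape=abc[a]b__   (R,a)→(S,b,-1)
state=S head=2 tape=ab[c]bb__   (S,c)→(S,b,+1)
state=S head=3 tape=abb[b]b__   (S,b)→(Q,a,+1)
state=Q head=4 tape=abba[b]__   (Q,b)→(R,_,+1)
state=R head=5 tape=abba_[_]_   (R,_)→(P,a,+1)
state=P head=6 tape=abba_a[_]   (P,_)→(R,b,-1)
state=R head=5 tape=abba_[a]b   (R,a)→(S,b,-1)
state=S head=4 tape=abba[_]bb   (S,_)→(R,c,+1)
state=R head=5 tape=abbac[b]b   (R,b)→(P,a,+1)
state=P head=6 tape=abbaca[b]   (P,b)→(Q,_,-1)
state=Q head=5 tape=abbac[a]_   (Q,a)→(H,b,+1)
state=H head=6 tape=abbacb[_]
At halt the head is at cell 6.

6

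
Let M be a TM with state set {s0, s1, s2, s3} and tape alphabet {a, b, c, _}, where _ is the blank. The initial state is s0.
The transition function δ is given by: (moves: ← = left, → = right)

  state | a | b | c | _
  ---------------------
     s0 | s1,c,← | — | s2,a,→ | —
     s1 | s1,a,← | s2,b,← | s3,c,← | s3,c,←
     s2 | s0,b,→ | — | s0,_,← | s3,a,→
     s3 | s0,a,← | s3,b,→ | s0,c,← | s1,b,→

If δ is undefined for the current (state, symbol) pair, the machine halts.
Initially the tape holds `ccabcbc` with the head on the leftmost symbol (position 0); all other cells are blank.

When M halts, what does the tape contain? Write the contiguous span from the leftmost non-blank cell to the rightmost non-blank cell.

state=s0 head=0 tape=__[c]cabcbc   (s0,c)→(s2,a,→)
state=s2 head=1 tape=__a[c]abcbc   (s2,c)→(s0,_,←)
state=s0 head=0 tape=__[a]_abcbc   (s0,a)→(s1,c,←)
state=s1 head=-1 tape=_[_]c_abcbc   (s1,_)→(s3,c,←)
state=s3 head=-2 tape=[_]cc_abcbc   (s3,_)→(s1,b,→)
state=s1 head=-1 tape=b[c]c_abcbc   (s1,c)→(s3,c,←)
state=s3 head=-2 tape=[b]cc_abcbc   (s3,b)→(s3,b,→)
state=s3 head=-1 tape=b[c]c_abcbc   (s3,c)→(s0,c,←)
state=s0 head=-2 tape=[b]cc_abcbc
The non-blank tape span at halt is bcc_abcbc.

bcc_abcbc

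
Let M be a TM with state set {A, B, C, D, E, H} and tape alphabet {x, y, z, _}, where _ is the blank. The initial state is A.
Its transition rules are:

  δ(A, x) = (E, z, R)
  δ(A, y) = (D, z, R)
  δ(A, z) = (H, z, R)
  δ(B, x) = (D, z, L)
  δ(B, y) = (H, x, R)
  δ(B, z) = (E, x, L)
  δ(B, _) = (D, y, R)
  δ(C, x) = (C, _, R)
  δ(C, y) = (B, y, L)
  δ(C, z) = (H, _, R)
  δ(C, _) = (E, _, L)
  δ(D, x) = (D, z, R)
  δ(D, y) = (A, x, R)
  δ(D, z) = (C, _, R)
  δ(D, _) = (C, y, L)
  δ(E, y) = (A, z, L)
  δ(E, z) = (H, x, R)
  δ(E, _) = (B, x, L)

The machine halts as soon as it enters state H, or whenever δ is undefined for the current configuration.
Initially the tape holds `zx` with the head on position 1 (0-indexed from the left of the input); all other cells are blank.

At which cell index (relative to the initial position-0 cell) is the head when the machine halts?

state=A head=1 tape=z[x]_   (A,x)→(E,z,R)
state=E head=2 tape=zz[_]   (E,_)→(B,x,L)
state=B head=1 tape=z[z]x   (B,z)→(E,x,L)
state=E head=0 tape=[z]xx   (E,z)→(H,x,R)
state=H head=1 tape=x[x]x
At halt the head is at cell 1.

1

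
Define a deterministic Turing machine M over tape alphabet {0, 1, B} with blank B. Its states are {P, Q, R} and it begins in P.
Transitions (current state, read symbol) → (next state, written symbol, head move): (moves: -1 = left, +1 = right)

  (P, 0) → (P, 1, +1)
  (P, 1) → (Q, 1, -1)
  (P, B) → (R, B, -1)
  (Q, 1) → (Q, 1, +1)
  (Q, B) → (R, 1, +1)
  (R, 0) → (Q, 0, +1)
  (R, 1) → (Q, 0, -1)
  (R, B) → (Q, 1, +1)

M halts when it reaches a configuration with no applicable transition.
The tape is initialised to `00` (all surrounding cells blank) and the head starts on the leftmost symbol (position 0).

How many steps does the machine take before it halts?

5

P | [0]0B   read 0 → write 1, move +1, go to P
P | 1[0]B   read 0 → write 1, move +1, go to P
P | 11[B]   read B → write B, move -1, go to R
R | 1[1]B   read 1 → write 0, move -1, go to Q
Q | [1]0B   read 1 → write 1, move +1, go to Q
Q | 1[0]B
M halts after 5 transitions.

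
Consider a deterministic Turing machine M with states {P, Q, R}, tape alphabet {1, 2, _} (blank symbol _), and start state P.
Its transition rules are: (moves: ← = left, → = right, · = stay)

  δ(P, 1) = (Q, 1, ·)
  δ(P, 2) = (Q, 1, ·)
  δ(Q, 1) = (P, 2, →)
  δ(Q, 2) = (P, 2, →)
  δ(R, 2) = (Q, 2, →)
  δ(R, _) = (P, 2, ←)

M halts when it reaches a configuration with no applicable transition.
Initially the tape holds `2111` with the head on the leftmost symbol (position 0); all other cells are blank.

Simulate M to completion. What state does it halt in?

P | [2]111_   read 2 → write 1, move ·, go to Q
Q | [1]111_   read 1 → write 2, move →, go to P
P | 2[1]11_   read 1 → write 1, move ·, go to Q
Q | 2[1]11_   read 1 → write 2, move →, go to P
P | 22[1]1_   read 1 → write 1, move ·, go to Q
Q | 22[1]1_   read 1 → write 2, move →, go to P
P | 222[1]_   read 1 → write 1, move ·, go to Q
Q | 222[1]_   read 1 → write 2, move →, go to P
P | 2222[_]
No transition is defined for (P, _); M halts in state P.

P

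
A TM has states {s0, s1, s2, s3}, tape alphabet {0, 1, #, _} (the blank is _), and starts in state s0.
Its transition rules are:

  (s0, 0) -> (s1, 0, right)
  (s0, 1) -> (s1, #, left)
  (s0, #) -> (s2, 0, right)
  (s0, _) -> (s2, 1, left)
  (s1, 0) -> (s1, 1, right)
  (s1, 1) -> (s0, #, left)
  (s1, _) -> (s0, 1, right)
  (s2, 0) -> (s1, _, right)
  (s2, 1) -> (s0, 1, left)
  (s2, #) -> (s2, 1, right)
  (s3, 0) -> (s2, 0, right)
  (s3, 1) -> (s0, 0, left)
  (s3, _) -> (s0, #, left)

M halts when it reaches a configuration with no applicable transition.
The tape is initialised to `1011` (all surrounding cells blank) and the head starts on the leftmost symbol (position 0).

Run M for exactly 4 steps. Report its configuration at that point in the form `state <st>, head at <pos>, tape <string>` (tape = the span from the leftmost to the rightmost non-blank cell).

state s1, head at 2, tape 10_11

state=s0 head=0 tape=_[1]011   (s0,1)→(s1,#,left)
state=s1 head=-1 tape=[_]#011   (s1,_)→(s0,1,right)
state=s0 head=0 tape=1[#]011   (s0,#)→(s2,0,right)
state=s2 head=1 tape=10[0]11   (s2,0)→(s1,_,right)
state=s1 head=2 tape=10_[1]1
After 4 steps: state s1, head at 2, tape 10_11.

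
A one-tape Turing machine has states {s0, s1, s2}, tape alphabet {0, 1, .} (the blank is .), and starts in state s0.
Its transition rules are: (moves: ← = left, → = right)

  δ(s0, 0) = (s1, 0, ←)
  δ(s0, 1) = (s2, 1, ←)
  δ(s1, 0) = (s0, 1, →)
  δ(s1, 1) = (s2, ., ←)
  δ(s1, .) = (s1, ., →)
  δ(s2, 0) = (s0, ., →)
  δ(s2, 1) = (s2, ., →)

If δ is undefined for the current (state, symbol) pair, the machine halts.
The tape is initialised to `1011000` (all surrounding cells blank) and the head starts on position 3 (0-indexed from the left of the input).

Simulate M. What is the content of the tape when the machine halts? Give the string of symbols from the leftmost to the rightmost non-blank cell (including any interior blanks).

s0 | 101[1]000   read 1 → write 1, move ←, go to s2
s2 | 10[1]1000   read 1 → write ., move →, go to s2
s2 | 10.[1]000   read 1 → write ., move →, go to s2
s2 | 10..[0]00   read 0 → write ., move →, go to s0
s0 | 10...[0]0   read 0 → write 0, move ←, go to s1
s1 | 10..[.]00   read . → write ., move →, go to s1
s1 | 10...[0]0   read 0 → write 1, move →, go to s0
s0 | 10...1[0]   read 0 → write 0, move ←, go to s1
s1 | 10...[1]0   read 1 → write ., move ←, go to s2
s2 | 10..[.].0
The non-blank tape span at halt is 10....0.

10....0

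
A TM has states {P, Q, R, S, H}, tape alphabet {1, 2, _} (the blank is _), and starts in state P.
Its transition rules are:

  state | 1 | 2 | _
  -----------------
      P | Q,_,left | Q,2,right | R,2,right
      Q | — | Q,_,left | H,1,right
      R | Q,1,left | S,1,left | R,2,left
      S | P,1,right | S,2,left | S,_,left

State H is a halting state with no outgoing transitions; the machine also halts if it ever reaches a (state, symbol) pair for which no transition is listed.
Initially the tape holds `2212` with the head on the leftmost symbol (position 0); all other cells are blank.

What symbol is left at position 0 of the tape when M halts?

state=P head=0 tape=_[2]212   (P,2)→(Q,2,right)
state=Q head=1 tape=_2[2]12   (Q,2)→(Q,_,left)
state=Q head=0 tape=_[2]_12   (Q,2)→(Q,_,left)
state=Q head=-1 tape=[_]__12   (Q,_)→(H,1,right)
state=H head=0 tape=1[_]_12
Cell 0 holds _ when M halts.

_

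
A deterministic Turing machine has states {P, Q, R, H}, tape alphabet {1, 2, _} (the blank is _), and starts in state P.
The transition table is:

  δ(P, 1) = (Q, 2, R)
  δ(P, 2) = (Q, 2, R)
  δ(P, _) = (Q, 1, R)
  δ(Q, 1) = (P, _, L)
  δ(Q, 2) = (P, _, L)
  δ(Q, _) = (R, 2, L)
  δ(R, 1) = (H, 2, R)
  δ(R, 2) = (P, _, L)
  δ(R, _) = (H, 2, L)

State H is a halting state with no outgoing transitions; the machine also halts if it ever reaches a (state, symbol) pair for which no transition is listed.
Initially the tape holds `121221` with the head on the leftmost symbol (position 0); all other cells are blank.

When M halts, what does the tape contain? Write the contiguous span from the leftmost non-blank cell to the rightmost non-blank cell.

2221221

state=P head=0 tape=_[1]21221   (P,1)→(Q,2,R)
state=Q head=1 tape=_2[2]1221   (Q,2)→(P,_,L)
state=P head=0 tape=_[2]_1221   (P,2)→(Q,2,R)
state=Q head=1 tape=_2[_]1221   (Q,_)→(R,2,L)
state=R head=0 tape=_[2]21221   (R,2)→(P,_,L)
state=P head=-1 tape=[_]_21221   (P,_)→(Q,1,R)
state=Q head=0 tape=1[_]21221   (Q,_)→(R,2,L)
state=R head=-1 tape=[1]221221   (R,1)→(H,2,R)
state=H head=0 tape=2[2]21221
The non-blank tape span at halt is 2221221.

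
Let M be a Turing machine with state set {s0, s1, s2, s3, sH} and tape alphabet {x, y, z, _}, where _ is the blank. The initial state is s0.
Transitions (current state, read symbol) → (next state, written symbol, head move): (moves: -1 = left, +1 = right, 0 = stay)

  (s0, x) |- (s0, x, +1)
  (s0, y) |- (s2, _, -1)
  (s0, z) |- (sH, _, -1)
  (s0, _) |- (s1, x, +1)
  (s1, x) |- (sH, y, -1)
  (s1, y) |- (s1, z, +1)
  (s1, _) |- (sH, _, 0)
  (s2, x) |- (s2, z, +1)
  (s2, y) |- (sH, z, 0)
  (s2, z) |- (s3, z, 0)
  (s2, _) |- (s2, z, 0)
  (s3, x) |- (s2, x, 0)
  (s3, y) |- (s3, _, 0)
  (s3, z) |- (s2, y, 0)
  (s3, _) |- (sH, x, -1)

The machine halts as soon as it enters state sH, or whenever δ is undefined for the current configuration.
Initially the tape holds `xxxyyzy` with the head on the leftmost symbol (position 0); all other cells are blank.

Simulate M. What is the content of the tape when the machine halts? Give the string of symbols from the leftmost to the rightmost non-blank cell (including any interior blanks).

xxzzyzy

state=s0 head=0 tape=[x]xxyyzy   (s0,x)→(s0,x,+1)
state=s0 head=1 tape=x[x]xyyzy   (s0,x)→(s0,x,+1)
state=s0 head=2 tape=xx[x]yyzy   (s0,x)→(s0,x,+1)
state=s0 head=3 tape=xxx[y]yzy   (s0,y)→(s2,_,-1)
state=s2 head=2 tape=xx[x]_yzy   (s2,x)→(s2,z,+1)
state=s2 head=3 tape=xxz[_]yzy   (s2,_)→(s2,z,0)
state=s2 head=3 tape=xxz[z]yzy   (s2,z)→(s3,z,0)
state=s3 head=3 tape=xxz[z]yzy   (s3,z)→(s2,y,0)
state=s2 head=3 tape=xxz[y]yzy   (s2,y)→(sH,z,0)
state=sH head=3 tape=xxz[z]yzy
The non-blank tape span at halt is xxzzyzy.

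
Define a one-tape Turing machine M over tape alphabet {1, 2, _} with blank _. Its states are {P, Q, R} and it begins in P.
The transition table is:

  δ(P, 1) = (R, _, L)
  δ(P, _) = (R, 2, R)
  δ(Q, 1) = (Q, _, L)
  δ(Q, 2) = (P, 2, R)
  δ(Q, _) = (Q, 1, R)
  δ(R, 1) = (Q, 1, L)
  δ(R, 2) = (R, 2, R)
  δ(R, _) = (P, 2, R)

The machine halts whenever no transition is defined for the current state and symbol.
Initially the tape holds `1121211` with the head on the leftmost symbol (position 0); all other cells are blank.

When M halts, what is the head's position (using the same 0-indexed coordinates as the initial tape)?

P | _[1]121211   read 1 → write _, move L, go to R
R | [_]_121211   read _ → write 2, move R, go to P
P | 2[_]121211   read _ → write 2, move R, go to R
R | 22[1]21211   read 1 → write 1, move L, go to Q
Q | 2[2]121211   read 2 → write 2, move R, go to P
P | 22[1]21211   read 1 → write _, move L, go to R
R | 2[2]_21211   read 2 → write 2, move R, go to R
R | 22[_]21211   read _ → write 2, move R, go to P
P | 222[2]1211
At halt the head is at cell 2.

2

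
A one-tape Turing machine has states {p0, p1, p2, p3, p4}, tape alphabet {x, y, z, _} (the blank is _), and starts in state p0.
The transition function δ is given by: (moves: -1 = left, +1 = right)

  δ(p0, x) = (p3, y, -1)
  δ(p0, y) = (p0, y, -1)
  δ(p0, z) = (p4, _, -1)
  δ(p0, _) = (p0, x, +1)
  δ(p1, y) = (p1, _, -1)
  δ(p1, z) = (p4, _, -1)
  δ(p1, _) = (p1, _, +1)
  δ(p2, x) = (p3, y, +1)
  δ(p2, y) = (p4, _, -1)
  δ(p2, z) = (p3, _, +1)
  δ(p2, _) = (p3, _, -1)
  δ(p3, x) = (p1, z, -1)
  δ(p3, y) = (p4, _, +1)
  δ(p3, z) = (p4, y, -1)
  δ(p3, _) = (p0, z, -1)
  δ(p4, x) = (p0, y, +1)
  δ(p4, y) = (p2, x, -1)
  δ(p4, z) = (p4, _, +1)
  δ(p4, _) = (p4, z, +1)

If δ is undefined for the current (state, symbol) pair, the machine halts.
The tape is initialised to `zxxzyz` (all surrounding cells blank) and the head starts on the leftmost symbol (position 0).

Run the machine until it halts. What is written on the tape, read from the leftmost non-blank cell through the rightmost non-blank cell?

yxzy_xzyz

state=p0 head=0 tape=___[z]xxzyz   (p0,z)→(p4,_,-1)
state=p4 head=-1 tape=__[_]_xxzyz   (p4,_)→(p4,z,+1)
state=p4 head=0 tape=__z[_]xxzyz   (p4,_)→(p4,z,+1)
state=p4 head=1 tape=__zz[x]xzyz   (p4,x)→(p0,y,+1)
state=p0 head=2 tape=__zzy[x]zyz   (p0,x)→(p3,y,-1)
state=p3 head=1 tape=__zz[y]yzyz   (p3,y)→(p4,_,+1)
state=p4 head=2 tape=__zz_[y]zyz   (p4,y)→(p2,x,-1)
state=p2 head=1 tape=__zz[_]xzyz   (p2,_)→(p3,_,-1)
state=p3 head=0 tape=__z[z]_xzyz   (p3,z)→(p4,y,-1)
state=p4 head=-1 tape=__[z]y_xzyz   (p4,z)→(p4,_,+1)
state=p4 head=0 tape=___[y]_xzyz   (p4,y)→(p2,x,-1)
state=p2 head=-1 tape=__[_]x_xzyz   (p2,_)→(p3,_,-1)
state=p3 head=-2 tape=_[_]_x_xzyz   (p3,_)→(p0,z,-1)
state=p0 head=-3 tape=[_]z_x_xzyz   (p0,_)→(p0,x,+1)
state=p0 head=-2 tape=x[z]_x_xzyz   (p0,z)→(p4,_,-1)
state=p4 head=-3 tape=[x]__x_xzyz   (p4,x)→(p0,y,+1)
state=p0 head=-2 tape=y[_]_x_xzyz   (p0,_)→(p0,x,+1)
state=p0 head=-1 tape=yx[_]x_xzyz   (p0,_)→(p0,x,+1)
state=p0 head=0 tape=yxx[x]_xzyz   (p0,x)→(p3,y,-1)
state=p3 head=-1 tape=yx[x]y_xzyz   (p3,x)→(p1,z,-1)
state=p1 head=-2 tape=y[x]zy_xzyz
The non-blank tape span at halt is yxzy_xzyz.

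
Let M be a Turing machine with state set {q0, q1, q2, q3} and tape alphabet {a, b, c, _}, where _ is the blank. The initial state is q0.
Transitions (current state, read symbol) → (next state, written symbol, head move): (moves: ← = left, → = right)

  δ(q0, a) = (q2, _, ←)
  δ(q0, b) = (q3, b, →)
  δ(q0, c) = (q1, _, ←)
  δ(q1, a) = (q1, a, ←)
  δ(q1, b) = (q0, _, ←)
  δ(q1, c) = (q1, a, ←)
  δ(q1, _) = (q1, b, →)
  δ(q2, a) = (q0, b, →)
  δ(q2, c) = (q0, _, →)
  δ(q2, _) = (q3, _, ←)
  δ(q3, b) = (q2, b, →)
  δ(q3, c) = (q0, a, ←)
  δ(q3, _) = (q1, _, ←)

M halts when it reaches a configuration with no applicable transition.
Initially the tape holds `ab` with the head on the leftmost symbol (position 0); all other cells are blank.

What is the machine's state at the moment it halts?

q0

q0 | ____[a]b   read a → write _, move ←, go to q2
q2 | ___[_]_b   read _ → write _, move ←, go to q3
q3 | __[_]__b   read _ → write _, move ←, go to q1
q1 | _[_]___b   read _ → write b, move →, go to q1
q1 | _b[_]__b   read _ → write b, move →, go to q1
q1 | _bb[_]_b   read _ → write b, move →, go to q1
q1 | _bbb[_]b   read _ → write b, move →, go to q1
q1 | _bbbb[b]   read b → write _, move ←, go to q0
q0 | _bbb[b]_   read b → write b, move →, go to q3
q3 | _bbbb[_]   read _ → write _, move ←, go to q1
q1 | _bbb[b]_   read b → write _, move ←, go to q0
q0 | _bb[b]__   read b → write b, move →, go to q3
q3 | _bbb[_]_   read _ → write _, move ←, go to q1
q1 | _bb[b]__   read b → write _, move ←, go to q0
q0 | _b[b]___   read b → write b, move →, go to q3
q3 | _bb[_]__   read _ → write _, move ←, go to q1
q1 | _b[b]___   read b → write _, move ←, go to q0
q0 | _[b]____   read b → write b, move →, go to q3
q3 | _b[_]___   read _ → write _, move ←, go to q1
q1 | _[b]____   read b → write _, move ←, go to q0
q0 | [_]_____
No transition is defined for (q0, _); M halts in state q0.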